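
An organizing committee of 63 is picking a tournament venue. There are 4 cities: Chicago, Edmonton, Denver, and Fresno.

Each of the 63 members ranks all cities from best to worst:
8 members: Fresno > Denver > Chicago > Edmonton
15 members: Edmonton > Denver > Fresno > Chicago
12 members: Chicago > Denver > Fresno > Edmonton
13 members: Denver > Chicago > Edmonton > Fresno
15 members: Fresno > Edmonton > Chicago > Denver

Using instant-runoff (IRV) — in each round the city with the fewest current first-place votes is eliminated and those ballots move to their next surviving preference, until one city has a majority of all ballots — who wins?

Denver

Round 1: Chicago 12, Edmonton 15, Denver 13, Fresno 23. Chicago eliminated.
Round 2: Edmonton 15, Denver 25, Fresno 23. Edmonton eliminated.
Round 3: Denver 40, Fresno 23. Denver has a majority (≥32).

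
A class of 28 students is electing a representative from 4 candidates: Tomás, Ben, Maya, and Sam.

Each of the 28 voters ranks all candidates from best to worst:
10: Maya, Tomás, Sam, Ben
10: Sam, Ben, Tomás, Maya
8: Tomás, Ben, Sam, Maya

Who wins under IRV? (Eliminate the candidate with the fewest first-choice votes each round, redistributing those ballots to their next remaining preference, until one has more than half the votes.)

Sam

Round 1: Tomás 8, Ben 0, Maya 10, Sam 10. Ben eliminated.
Round 2: Tomás 8, Maya 10, Sam 10. Tomás eliminated.
Round 3: Maya 10, Sam 18. Sam has a majority (≥15).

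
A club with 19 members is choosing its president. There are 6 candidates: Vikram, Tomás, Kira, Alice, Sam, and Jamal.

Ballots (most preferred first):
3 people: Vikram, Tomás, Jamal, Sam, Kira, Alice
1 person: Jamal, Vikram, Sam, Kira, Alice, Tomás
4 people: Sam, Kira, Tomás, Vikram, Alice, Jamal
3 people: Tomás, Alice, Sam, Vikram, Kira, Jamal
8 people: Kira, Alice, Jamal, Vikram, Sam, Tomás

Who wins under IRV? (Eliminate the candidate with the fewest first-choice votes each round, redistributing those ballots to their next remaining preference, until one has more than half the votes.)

Round 1: Vikram 3, Tomás 3, Kira 8, Alice 0, Sam 4, Jamal 1. Alice eliminated.
Round 2: Vikram 3, Tomás 3, Kira 8, Sam 4, Jamal 1. Jamal eliminated.
Round 3: Vikram 4, Tomás 3, Kira 8, Sam 4. Tomás eliminated.
Round 4: Vikram 4, Kira 8, Sam 7. Vikram eliminated.
Round 5: Kira 8, Sam 11. Sam has a majority (≥10).

Sam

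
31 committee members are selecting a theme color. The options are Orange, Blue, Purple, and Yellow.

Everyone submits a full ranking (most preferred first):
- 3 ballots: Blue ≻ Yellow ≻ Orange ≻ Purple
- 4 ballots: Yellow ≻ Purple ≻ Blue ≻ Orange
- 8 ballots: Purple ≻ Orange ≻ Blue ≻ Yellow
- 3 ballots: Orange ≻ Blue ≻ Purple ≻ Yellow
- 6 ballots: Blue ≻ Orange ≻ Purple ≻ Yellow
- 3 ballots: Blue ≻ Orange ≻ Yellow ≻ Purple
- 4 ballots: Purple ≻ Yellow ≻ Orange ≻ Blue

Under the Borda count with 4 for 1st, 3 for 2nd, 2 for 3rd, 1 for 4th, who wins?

Orange: 3×2 + 4×1 + 8×3 + 3×4 + 6×3 + 3×3 + 4×2 = 81
Blue: 3×4 + 4×2 + 8×2 + 3×3 + 6×4 + 3×4 + 4×1 = 85
Purple: 3×1 + 4×3 + 8×4 + 3×2 + 6×2 + 3×1 + 4×4 = 84
Yellow: 3×3 + 4×4 + 8×1 + 3×1 + 6×1 + 3×2 + 4×3 = 60

Blue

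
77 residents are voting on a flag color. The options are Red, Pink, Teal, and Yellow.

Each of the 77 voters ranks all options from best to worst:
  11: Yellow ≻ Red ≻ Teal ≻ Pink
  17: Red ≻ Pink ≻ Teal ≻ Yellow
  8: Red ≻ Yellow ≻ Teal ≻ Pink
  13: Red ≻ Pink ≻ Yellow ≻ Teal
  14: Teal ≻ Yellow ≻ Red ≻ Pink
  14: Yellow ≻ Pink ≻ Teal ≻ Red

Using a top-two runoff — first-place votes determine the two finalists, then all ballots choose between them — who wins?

Round 1 first-place votes: Red 38, Pink 0, Teal 14, Yellow 25. Red and Yellow advance.
Runoff: Red is ranked above Yellow on 38 ballots, Yellow above Red on 39.

Yellow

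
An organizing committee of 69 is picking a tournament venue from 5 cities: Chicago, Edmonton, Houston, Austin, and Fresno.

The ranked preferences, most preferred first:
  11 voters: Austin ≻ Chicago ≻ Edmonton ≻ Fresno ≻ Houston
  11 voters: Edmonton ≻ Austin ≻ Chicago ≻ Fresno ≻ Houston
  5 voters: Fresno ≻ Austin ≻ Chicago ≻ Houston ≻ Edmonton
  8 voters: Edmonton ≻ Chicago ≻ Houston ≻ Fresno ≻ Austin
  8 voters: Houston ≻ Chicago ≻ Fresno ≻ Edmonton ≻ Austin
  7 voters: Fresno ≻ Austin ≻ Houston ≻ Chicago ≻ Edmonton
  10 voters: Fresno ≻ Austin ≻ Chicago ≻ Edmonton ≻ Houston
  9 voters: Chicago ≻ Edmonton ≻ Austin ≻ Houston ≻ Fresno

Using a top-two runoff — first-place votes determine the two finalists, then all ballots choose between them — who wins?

Round 1 first-place votes: Chicago 9, Edmonton 19, Houston 8, Austin 11, Fresno 22. Fresno and Edmonton advance.
Runoff: Fresno is ranked above Edmonton on 30 ballots, Edmonton above Fresno on 39.

Edmonton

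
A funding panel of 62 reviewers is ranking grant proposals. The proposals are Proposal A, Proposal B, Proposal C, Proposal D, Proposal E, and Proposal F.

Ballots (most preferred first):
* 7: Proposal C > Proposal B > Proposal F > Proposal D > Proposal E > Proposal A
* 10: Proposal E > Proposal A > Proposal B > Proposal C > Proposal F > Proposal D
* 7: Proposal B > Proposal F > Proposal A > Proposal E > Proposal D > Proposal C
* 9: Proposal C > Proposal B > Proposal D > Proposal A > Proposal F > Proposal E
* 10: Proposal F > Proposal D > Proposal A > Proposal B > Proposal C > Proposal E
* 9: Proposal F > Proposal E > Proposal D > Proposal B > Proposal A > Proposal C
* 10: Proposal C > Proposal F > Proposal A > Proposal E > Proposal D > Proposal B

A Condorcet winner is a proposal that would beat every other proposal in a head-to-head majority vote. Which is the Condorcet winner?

Proposal B vs Proposal A: 32–30
Proposal B vs Proposal C: 36–26
Proposal B vs Proposal D: 33–29
Proposal B vs Proposal E: 33–29
Proposal B vs Proposal F: 33–29
Proposal B beats every other proposal.

Proposal B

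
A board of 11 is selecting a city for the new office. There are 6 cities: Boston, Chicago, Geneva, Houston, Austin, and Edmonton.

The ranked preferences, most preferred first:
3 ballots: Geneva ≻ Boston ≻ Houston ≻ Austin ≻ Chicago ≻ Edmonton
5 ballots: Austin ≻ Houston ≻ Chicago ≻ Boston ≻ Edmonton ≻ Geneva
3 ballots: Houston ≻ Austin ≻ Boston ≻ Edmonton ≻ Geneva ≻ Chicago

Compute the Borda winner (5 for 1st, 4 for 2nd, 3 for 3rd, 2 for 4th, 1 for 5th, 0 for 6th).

Boston: 3×4 + 5×2 + 3×3 = 31
Chicago: 3×1 + 5×3 + 3×0 = 18
Geneva: 3×5 + 5×0 + 3×1 = 18
Houston: 3×3 + 5×4 + 3×5 = 44
Austin: 3×2 + 5×5 + 3×4 = 43
Edmonton: 3×0 + 5×1 + 3×2 = 11

Houston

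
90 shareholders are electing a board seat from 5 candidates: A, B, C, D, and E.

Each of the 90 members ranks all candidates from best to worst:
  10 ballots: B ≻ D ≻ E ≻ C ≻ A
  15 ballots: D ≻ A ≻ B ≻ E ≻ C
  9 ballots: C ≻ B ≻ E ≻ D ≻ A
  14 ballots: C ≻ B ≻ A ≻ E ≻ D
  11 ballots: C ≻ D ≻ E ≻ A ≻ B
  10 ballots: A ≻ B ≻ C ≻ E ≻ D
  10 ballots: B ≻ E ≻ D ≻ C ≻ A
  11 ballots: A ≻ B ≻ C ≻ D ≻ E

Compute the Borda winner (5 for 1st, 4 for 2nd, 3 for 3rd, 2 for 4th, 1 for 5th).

B

A: 10×1 + 15×4 + 9×1 + 14×3 + 11×2 + 10×5 + 10×1 + 11×5 = 258
B: 10×5 + 15×3 + 9×4 + 14×4 + 11×1 + 10×4 + 10×5 + 11×4 = 332
C: 10×2 + 15×1 + 9×5 + 14×5 + 11×5 + 10×3 + 10×2 + 11×3 = 288
D: 10×4 + 15×5 + 9×2 + 14×1 + 11×4 + 10×1 + 10×3 + 11×2 = 253
E: 10×3 + 15×2 + 9×3 + 14×2 + 11×3 + 10×2 + 10×4 + 11×1 = 219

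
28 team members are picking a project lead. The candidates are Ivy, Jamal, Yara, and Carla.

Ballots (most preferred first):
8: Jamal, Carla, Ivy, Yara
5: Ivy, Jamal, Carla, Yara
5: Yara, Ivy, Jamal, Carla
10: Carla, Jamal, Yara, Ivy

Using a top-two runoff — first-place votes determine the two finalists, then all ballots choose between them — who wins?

Jamal

Round 1 first-place votes: Ivy 5, Jamal 8, Yara 5, Carla 10. Carla and Jamal advance.
Runoff: Carla is ranked above Jamal on 10 ballots, Jamal above Carla on 18.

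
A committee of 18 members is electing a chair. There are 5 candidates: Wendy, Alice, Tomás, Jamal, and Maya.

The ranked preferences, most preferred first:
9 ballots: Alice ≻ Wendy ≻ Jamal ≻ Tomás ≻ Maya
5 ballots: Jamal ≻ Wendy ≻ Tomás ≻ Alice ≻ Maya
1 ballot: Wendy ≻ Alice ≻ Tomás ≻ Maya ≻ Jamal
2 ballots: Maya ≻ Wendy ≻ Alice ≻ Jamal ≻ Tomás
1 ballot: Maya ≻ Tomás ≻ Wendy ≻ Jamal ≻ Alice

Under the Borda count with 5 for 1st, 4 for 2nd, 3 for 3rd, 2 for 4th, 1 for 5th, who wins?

Wendy: 9×4 + 5×4 + 1×5 + 2×4 + 1×3 = 72
Alice: 9×5 + 5×2 + 1×4 + 2×3 + 1×1 = 66
Tomás: 9×2 + 5×3 + 1×3 + 2×1 + 1×4 = 42
Jamal: 9×3 + 5×5 + 1×1 + 2×2 + 1×2 = 59
Maya: 9×1 + 5×1 + 1×2 + 2×5 + 1×5 = 31

Wendy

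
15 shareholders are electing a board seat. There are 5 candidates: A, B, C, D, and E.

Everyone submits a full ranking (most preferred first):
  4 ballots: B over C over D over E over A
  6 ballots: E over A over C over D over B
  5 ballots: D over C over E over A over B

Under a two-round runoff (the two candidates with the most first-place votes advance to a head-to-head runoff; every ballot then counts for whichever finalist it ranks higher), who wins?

Round 1 first-place votes: A 0, B 4, C 0, D 5, E 6. E and D advance.
Runoff: E is ranked above D on 6 ballots, D above E on 9.

D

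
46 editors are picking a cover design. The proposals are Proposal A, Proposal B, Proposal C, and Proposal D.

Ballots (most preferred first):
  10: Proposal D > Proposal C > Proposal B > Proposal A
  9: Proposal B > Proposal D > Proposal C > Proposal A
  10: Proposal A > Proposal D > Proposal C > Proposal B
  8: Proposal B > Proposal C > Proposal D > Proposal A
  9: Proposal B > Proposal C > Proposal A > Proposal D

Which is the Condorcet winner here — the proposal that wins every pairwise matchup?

Proposal B

Proposal B vs Proposal A: 36–10
Proposal B vs Proposal C: 26–20
Proposal B vs Proposal D: 26–20
Proposal B beats every other proposal.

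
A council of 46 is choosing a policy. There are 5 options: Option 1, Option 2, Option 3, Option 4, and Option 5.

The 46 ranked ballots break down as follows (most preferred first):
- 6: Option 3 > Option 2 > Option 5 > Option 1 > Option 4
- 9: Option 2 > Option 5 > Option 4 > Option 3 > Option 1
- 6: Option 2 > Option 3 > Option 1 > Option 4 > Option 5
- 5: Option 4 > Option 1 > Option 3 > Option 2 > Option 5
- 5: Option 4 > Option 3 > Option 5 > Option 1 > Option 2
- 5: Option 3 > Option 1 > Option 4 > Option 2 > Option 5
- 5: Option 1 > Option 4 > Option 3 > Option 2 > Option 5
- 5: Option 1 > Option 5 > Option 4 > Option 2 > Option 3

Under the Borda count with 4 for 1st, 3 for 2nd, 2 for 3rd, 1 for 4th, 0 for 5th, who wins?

Option 1: 6×1 + 9×0 + 6×2 + 5×3 + 5×1 + 5×3 + 5×4 + 5×4 = 93
Option 2: 6×3 + 9×4 + 6×4 + 5×1 + 5×0 + 5×1 + 5×1 + 5×1 = 98
Option 3: 6×4 + 9×1 + 6×3 + 5×2 + 5×3 + 5×4 + 5×2 + 5×0 = 106
Option 4: 6×0 + 9×2 + 6×1 + 5×4 + 5×4 + 5×2 + 5×3 + 5×2 = 99
Option 5: 6×2 + 9×3 + 6×0 + 5×0 + 5×2 + 5×0 + 5×0 + 5×3 = 64

Option 3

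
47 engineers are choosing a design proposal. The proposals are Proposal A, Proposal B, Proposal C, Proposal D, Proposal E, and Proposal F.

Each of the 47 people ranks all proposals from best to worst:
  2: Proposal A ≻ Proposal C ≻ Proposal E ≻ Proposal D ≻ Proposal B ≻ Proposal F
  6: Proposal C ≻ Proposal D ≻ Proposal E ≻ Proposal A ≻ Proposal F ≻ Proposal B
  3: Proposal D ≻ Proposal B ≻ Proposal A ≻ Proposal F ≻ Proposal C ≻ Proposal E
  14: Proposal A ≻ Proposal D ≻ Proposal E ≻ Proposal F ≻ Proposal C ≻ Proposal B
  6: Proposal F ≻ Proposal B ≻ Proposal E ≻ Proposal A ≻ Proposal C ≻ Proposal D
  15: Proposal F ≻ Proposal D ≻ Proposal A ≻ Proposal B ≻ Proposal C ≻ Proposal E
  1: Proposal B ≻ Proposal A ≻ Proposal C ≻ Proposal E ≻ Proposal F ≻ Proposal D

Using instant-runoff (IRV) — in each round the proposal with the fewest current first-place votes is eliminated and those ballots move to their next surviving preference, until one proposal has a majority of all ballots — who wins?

Proposal A

Round 1: Proposal A 16, Proposal B 1, Proposal C 6, Proposal D 3, Proposal E 0, Proposal F 21. Proposal E eliminated.
Round 2: Proposal A 16, Proposal B 1, Proposal C 6, Proposal D 3, Proposal F 21. Proposal B eliminated.
Round 3: Proposal A 17, Proposal C 6, Proposal D 3, Proposal F 21. Proposal D eliminated.
Round 4: Proposal A 20, Proposal C 6, Proposal F 21. Proposal C eliminated.
Round 5: Proposal A 26, Proposal F 21. Proposal A has a majority (≥24).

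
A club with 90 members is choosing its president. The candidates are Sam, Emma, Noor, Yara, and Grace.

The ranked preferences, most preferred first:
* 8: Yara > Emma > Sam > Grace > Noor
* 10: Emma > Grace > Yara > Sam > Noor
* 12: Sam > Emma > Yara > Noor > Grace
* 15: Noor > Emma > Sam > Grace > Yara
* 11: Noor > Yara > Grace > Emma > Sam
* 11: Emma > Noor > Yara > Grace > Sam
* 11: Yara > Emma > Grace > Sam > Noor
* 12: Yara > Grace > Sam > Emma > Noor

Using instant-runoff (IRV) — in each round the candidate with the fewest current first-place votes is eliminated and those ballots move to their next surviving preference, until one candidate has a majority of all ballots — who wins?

Emma

Round 1: Sam 12, Emma 21, Noor 26, Yara 31, Grace 0. Grace eliminated.
Round 2: Sam 12, Emma 21, Noor 26, Yara 31. Sam eliminated.
Round 3: Emma 33, Noor 26, Yara 31. Noor eliminated.
Round 4: Emma 48, Yara 42. Emma has a majority (≥46).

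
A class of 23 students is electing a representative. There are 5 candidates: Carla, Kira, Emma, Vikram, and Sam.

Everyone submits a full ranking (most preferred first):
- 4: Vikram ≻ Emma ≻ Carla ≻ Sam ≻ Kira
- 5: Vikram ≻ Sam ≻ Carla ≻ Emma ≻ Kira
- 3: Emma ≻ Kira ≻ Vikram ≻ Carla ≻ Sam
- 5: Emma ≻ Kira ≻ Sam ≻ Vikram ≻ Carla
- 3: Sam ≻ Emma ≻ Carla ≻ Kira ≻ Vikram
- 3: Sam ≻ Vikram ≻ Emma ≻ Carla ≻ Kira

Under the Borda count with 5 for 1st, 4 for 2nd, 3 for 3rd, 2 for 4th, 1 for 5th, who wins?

Carla: 4×3 + 5×3 + 3×2 + 5×1 + 3×3 + 3×2 = 53
Kira: 4×1 + 5×1 + 3×4 + 5×4 + 3×2 + 3×1 = 50
Emma: 4×4 + 5×2 + 3×5 + 5×5 + 3×4 + 3×3 = 87
Vikram: 4×5 + 5×5 + 3×3 + 5×2 + 3×1 + 3×4 = 79
Sam: 4×2 + 5×4 + 3×1 + 5×3 + 3×5 + 3×5 = 76

Emma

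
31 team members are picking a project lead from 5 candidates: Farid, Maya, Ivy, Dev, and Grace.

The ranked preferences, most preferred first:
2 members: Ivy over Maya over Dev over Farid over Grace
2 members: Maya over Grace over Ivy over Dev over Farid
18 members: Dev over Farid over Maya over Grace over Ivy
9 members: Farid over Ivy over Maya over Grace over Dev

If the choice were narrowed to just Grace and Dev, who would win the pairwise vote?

Dev

Grace is ranked above Dev on 11 ballots; Dev above Grace on 20.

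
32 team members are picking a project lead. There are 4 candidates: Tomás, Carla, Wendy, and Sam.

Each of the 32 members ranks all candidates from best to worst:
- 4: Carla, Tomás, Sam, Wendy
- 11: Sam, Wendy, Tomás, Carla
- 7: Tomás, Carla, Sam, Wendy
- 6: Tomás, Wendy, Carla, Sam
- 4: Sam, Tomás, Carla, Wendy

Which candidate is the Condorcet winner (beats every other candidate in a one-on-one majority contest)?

Tomás

Tomás vs Carla: 28–4
Tomás vs Wendy: 21–11
Tomás vs Sam: 17–15
Tomás beats every other candidate.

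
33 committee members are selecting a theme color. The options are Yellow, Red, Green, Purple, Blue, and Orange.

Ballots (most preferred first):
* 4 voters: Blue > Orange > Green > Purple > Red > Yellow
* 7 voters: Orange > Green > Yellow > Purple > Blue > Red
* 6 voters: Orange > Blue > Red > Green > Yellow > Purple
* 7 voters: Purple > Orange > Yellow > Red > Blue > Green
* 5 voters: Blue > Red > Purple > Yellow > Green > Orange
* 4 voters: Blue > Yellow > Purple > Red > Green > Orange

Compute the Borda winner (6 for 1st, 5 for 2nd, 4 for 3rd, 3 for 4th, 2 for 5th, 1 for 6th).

Orange

Yellow: 4×1 + 7×4 + 6×2 + 7×4 + 5×3 + 4×5 = 107
Red: 4×2 + 7×1 + 6×4 + 7×3 + 5×5 + 4×3 = 97
Green: 4×4 + 7×5 + 6×3 + 7×1 + 5×2 + 4×2 = 94
Purple: 4×3 + 7×3 + 6×1 + 7×6 + 5×4 + 4×4 = 117
Blue: 4×6 + 7×2 + 6×5 + 7×2 + 5×6 + 4×6 = 136
Orange: 4×5 + 7×6 + 6×6 + 7×5 + 5×1 + 4×1 = 142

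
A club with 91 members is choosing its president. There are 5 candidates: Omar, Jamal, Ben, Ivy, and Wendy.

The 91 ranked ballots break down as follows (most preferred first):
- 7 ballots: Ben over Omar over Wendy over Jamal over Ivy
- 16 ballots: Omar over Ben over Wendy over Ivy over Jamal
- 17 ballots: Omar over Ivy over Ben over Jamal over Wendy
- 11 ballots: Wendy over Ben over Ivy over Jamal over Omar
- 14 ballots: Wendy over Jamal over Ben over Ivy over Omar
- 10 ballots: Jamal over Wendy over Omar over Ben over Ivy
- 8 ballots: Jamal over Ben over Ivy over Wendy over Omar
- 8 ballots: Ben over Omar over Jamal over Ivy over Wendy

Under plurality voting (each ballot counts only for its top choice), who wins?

Omar

First-place votes: Omar 33, Jamal 18, Ben 15, Ivy 0, Wendy 25.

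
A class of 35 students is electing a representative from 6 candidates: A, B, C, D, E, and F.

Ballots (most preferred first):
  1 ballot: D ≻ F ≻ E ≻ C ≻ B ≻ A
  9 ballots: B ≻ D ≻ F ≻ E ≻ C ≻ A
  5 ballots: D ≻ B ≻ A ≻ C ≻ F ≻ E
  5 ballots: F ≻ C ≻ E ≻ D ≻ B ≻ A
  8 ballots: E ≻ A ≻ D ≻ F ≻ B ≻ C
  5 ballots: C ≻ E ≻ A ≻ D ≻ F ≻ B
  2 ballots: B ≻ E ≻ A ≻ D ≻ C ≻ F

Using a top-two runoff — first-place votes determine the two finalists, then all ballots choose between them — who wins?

Round 1 first-place votes: A 0, B 11, C 5, D 6, E 8, F 5. B and E advance.
Runoff: B is ranked above E on 16 ballots, E above B on 19.

E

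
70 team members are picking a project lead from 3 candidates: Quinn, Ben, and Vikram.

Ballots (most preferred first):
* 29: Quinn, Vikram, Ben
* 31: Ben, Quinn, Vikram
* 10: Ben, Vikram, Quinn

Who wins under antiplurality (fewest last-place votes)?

Last-place votes: Quinn 10, Ben 29, Vikram 31.

Quinn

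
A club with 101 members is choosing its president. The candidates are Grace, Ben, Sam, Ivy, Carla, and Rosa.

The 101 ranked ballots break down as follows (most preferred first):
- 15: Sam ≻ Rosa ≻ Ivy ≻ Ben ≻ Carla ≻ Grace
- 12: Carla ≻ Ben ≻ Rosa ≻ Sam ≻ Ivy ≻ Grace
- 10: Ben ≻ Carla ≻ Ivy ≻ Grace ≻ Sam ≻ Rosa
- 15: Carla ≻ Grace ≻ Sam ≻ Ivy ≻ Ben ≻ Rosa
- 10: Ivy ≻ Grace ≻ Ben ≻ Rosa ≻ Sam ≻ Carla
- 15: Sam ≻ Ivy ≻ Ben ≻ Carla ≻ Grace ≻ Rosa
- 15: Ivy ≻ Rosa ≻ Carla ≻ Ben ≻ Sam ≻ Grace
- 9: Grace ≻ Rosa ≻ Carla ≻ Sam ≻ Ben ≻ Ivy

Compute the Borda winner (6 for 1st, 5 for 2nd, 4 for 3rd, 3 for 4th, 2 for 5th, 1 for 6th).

Grace: 15×1 + 12×1 + 10×3 + 15×5 + 10×5 + 15×2 + 15×1 + 9×6 = 281
Ben: 15×3 + 12×5 + 10×6 + 15×2 + 10×4 + 15×4 + 15×3 + 9×2 = 358
Sam: 15×6 + 12×3 + 10×2 + 15×4 + 10×2 + 15×6 + 15×2 + 9×3 = 373
Ivy: 15×4 + 12×2 + 10×4 + 15×3 + 10×6 + 15×5 + 15×6 + 9×1 = 403
Carla: 15×2 + 12×6 + 10×5 + 15×6 + 10×1 + 15×3 + 15×4 + 9×4 = 393
Rosa: 15×5 + 12×4 + 10×1 + 15×1 + 10×3 + 15×1 + 15×5 + 9×5 = 313

Ivy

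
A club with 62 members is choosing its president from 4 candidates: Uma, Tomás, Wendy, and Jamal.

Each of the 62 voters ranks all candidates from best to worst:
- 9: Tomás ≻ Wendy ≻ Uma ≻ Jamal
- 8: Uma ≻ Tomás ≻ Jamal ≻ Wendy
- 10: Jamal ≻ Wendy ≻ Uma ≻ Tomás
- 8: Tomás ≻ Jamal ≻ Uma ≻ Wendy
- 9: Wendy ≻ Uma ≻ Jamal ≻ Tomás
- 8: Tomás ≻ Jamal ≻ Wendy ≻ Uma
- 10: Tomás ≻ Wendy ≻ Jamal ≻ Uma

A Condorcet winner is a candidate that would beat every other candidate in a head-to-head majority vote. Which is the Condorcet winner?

Tomás

Tomás vs Uma: 35–27
Tomás vs Wendy: 43–19
Tomás vs Jamal: 43–19
Tomás beats every other candidate.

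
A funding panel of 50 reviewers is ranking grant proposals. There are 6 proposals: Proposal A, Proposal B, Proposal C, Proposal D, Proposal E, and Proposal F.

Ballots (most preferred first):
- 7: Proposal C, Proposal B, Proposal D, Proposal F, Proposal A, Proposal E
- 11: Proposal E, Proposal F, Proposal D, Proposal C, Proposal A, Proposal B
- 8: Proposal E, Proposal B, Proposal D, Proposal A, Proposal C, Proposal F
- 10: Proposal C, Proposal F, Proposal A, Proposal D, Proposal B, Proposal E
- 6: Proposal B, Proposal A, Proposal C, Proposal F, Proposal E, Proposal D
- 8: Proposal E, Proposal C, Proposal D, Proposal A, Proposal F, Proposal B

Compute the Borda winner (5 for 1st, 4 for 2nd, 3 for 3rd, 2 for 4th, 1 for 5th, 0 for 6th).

Proposal A: 7×1 + 11×1 + 8×2 + 10×3 + 6×4 + 8×2 = 104
Proposal B: 7×4 + 11×0 + 8×4 + 10×1 + 6×5 + 8×0 = 100
Proposal C: 7×5 + 11×2 + 8×1 + 10×5 + 6×3 + 8×4 = 165
Proposal D: 7×3 + 11×3 + 8×3 + 10×2 + 6×0 + 8×3 = 122
Proposal E: 7×0 + 11×5 + 8×5 + 10×0 + 6×1 + 8×5 = 141
Proposal F: 7×2 + 11×4 + 8×0 + 10×4 + 6×2 + 8×1 = 118

Proposal C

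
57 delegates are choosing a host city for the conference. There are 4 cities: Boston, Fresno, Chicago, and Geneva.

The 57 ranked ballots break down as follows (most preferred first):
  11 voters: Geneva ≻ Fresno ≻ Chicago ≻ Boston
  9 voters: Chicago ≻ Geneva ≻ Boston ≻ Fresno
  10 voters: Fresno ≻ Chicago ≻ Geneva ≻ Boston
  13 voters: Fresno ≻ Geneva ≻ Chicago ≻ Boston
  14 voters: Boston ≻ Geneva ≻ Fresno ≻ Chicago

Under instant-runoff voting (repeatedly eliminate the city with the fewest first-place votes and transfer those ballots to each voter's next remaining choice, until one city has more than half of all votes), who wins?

Round 1: Boston 14, Fresno 23, Chicago 9, Geneva 11. Chicago eliminated.
Round 2: Boston 14, Fresno 23, Geneva 20. Boston eliminated.
Round 3: Fresno 23, Geneva 34. Geneva has a majority (≥29).

Geneva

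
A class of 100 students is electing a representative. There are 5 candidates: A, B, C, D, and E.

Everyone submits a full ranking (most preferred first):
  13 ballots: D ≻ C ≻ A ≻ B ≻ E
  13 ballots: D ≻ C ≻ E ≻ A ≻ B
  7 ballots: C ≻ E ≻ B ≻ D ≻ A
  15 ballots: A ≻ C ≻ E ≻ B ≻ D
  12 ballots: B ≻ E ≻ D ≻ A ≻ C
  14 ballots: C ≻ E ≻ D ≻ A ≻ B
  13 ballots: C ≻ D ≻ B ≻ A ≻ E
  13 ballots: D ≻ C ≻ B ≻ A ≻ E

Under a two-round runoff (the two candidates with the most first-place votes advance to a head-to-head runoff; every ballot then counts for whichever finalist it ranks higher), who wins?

Round 1 first-place votes: A 15, B 12, C 34, D 39, E 0. D and C advance.
Runoff: D is ranked above C on 51 ballots, C above D on 49.

D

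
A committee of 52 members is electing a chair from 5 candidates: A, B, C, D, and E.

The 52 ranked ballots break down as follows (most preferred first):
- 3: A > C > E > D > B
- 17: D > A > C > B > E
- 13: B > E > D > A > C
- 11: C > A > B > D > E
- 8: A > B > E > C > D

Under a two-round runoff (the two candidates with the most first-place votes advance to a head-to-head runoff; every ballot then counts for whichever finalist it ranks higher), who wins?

B

Round 1 first-place votes: A 11, B 13, C 11, D 17, E 0. D and B advance.
Runoff: D is ranked above B on 20 ballots, B above D on 32.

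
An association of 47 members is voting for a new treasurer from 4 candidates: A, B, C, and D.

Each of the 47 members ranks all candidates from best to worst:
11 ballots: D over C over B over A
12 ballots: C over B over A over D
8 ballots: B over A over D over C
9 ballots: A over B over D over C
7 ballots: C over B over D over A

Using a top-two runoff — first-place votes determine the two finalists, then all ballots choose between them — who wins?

Round 1 first-place votes: A 9, B 8, C 19, D 11. C and D advance.
Runoff: C is ranked above D on 19 ballots, D above C on 28.

D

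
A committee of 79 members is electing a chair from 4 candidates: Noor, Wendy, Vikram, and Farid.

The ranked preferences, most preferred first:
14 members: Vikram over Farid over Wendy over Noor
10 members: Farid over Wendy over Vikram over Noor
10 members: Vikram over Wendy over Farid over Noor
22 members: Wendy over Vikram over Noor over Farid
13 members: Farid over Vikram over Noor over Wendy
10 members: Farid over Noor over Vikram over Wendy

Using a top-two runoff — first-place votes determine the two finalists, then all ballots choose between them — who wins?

Round 1 first-place votes: Noor 0, Wendy 22, Vikram 24, Farid 33. Farid and Vikram advance.
Runoff: Farid is ranked above Vikram on 33 ballots, Vikram above Farid on 46.

Vikram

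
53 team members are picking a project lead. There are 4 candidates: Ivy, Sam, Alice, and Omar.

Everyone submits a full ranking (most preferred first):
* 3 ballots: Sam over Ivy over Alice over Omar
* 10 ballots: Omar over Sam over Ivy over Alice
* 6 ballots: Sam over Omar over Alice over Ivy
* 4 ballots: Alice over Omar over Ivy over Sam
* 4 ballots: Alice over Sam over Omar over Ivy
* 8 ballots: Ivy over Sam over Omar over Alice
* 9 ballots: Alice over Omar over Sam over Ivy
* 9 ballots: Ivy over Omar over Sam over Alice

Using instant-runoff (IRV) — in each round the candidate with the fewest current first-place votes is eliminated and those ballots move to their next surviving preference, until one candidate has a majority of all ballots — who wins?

Round 1: Ivy 17, Sam 9, Alice 17, Omar 10. Sam eliminated.
Round 2: Ivy 20, Alice 17, Omar 16. Omar eliminated.
Round 3: Ivy 30, Alice 23. Ivy has a majority (≥27).

Ivy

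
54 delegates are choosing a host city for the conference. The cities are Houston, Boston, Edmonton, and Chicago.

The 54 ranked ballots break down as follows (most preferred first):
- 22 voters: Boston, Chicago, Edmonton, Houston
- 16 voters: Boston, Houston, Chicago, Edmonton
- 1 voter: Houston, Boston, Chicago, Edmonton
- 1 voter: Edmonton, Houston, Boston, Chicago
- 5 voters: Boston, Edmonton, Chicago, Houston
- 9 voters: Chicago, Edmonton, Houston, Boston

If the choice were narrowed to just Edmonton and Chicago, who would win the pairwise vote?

Chicago

Edmonton is ranked above Chicago on 6 ballots; Chicago above Edmonton on 48.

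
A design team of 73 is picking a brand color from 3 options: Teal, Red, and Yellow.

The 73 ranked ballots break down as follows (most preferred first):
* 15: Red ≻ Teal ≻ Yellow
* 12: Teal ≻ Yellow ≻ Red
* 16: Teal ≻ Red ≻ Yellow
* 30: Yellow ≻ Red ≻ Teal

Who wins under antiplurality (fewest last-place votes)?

Last-place votes: Teal 30, Red 12, Yellow 31.

Red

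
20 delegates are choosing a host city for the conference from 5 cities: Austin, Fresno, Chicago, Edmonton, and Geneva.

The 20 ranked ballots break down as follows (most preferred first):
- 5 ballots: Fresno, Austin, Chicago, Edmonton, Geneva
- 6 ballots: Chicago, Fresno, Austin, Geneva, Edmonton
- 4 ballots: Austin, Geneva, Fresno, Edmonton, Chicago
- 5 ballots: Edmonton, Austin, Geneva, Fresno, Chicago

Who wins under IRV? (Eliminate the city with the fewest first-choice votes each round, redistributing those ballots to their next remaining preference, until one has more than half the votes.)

Round 1: Austin 4, Fresno 5, Chicago 6, Edmonton 5, Geneva 0. Geneva eliminated.
Round 2: Austin 4, Fresno 5, Chicago 6, Edmonton 5. Austin eliminated.
Round 3: Fresno 9, Chicago 6, Edmonton 5. Edmonton eliminated.
Round 4: Fresno 14, Chicago 6. Fresno has a majority (≥11).

Fresno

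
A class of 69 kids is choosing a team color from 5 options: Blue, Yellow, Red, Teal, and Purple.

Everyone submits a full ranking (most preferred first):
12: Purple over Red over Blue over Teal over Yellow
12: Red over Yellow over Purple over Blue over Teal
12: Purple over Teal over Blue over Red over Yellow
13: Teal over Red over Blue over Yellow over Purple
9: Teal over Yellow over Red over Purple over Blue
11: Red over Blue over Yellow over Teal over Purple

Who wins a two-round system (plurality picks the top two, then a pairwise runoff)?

Red

Round 1 first-place votes: Blue 0, Yellow 0, Red 23, Teal 22, Purple 24. Purple and Red advance.
Runoff: Purple is ranked above Red on 24 ballots, Red above Purple on 45.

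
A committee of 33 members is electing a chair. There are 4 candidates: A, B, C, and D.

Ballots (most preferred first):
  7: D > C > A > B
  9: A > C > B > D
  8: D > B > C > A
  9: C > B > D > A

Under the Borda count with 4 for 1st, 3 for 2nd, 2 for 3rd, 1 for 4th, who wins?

A: 7×2 + 9×4 + 8×1 + 9×1 = 67
B: 7×1 + 9×2 + 8×3 + 9×3 = 76
C: 7×3 + 9×3 + 8×2 + 9×4 = 100
D: 7×4 + 9×1 + 8×4 + 9×2 = 87

C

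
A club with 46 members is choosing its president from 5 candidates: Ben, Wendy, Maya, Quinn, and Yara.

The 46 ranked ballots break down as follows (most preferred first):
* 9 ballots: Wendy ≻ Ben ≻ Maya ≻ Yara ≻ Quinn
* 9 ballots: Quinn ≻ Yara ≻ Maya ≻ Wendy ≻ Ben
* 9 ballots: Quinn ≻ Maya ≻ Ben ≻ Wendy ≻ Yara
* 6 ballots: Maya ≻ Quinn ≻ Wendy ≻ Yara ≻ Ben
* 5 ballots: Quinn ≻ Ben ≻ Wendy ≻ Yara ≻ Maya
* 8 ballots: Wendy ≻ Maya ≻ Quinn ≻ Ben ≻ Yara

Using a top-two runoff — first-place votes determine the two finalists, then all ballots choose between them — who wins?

Quinn

Round 1 first-place votes: Ben 0, Wendy 17, Maya 6, Quinn 23, Yara 0. Quinn and Wendy advance.
Runoff: Quinn is ranked above Wendy on 29 ballots, Wendy above Quinn on 17.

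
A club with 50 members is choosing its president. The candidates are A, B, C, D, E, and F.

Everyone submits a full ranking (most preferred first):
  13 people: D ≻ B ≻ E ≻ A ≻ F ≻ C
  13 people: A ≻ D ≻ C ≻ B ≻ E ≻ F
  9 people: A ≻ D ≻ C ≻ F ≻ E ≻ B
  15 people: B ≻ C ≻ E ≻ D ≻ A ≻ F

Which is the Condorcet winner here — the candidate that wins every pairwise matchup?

D

D vs A: 28–22
D vs B: 35–15
D vs C: 35–15
D vs E: 35–15
D vs F: 50–0
D beats every other candidate.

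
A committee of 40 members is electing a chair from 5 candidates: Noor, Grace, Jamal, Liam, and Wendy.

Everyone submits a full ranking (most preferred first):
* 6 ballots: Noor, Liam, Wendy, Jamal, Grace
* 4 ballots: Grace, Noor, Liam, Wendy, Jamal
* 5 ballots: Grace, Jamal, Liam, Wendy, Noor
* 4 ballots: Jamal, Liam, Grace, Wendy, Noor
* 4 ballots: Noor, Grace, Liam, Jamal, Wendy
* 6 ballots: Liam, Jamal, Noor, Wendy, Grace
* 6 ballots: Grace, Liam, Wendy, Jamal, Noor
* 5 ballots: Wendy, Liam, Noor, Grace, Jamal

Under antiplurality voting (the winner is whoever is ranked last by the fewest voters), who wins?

Last-place votes: Noor 15, Grace 12, Jamal 9, Liam 0, Wendy 4.

Liam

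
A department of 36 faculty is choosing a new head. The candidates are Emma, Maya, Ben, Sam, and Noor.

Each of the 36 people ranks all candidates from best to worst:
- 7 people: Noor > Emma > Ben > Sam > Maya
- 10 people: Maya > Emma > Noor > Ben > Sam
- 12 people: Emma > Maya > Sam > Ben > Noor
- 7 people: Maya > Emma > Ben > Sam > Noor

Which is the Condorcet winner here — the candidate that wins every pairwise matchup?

Emma

Emma vs Maya: 19–17
Emma vs Ben: 36–0
Emma vs Sam: 36–0
Emma vs Noor: 29–7
Emma beats every other candidate.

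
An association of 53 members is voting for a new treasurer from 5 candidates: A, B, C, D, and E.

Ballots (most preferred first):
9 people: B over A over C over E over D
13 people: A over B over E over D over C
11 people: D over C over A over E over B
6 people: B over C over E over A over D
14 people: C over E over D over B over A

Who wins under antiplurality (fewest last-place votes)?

Last-place votes: A 14, B 11, C 13, D 15, E 0.

E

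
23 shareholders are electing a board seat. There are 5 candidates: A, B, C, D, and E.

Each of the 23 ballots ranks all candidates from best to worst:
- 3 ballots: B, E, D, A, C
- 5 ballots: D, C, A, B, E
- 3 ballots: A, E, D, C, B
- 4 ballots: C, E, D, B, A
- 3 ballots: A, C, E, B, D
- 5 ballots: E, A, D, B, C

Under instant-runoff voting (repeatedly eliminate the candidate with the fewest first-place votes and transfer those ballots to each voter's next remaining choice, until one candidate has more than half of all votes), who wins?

E

Round 1: A 6, B 3, C 4, D 5, E 5. B eliminated.
Round 2: A 6, C 4, D 5, E 8. C eliminated.
Round 3: A 6, D 5, E 12. E has a majority (≥12).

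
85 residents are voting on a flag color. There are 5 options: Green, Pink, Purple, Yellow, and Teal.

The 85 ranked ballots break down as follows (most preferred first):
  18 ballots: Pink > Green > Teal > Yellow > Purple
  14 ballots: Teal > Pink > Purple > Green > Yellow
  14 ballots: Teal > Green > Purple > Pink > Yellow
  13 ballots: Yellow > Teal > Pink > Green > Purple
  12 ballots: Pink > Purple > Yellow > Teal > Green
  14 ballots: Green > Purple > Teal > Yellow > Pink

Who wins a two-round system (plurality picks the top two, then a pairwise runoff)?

Teal

Round 1 first-place votes: Green 14, Pink 30, Purple 0, Yellow 13, Teal 28. Pink and Teal advance.
Runoff: Pink is ranked above Teal on 30 ballots, Teal above Pink on 55.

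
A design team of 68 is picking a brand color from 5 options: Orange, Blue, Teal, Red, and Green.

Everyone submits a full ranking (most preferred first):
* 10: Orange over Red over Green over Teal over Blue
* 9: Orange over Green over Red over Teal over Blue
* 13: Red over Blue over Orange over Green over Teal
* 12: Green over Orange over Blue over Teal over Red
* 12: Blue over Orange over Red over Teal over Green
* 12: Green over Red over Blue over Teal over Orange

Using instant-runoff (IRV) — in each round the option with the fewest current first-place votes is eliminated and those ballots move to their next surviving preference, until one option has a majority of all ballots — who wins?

Orange

Round 1: Orange 19, Blue 12, Teal 0, Red 13, Green 24. Teal eliminated.
Round 2: Orange 19, Blue 12, Red 13, Green 24. Blue eliminated.
Round 3: Orange 31, Red 13, Green 24. Red eliminated.
Round 4: Orange 44, Green 24. Orange has a majority (≥35).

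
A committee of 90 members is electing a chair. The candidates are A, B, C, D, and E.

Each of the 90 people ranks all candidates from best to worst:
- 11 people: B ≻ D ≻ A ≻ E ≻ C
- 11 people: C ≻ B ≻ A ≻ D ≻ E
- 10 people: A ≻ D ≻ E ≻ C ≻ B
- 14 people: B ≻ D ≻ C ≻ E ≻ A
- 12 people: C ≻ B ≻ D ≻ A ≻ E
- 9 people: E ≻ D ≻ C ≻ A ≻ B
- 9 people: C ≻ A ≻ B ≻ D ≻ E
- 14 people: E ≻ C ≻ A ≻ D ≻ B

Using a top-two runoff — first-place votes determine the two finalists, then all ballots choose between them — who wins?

Round 1 first-place votes: A 10, B 25, C 32, D 0, E 23. C and B advance.
Runoff: C is ranked above B on 65 ballots, B above C on 25.

C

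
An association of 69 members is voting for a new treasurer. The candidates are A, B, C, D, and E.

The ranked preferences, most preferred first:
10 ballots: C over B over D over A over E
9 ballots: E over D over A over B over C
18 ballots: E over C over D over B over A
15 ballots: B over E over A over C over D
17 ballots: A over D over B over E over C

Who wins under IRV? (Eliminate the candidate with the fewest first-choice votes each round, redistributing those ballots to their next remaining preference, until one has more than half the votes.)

Round 1: A 17, B 15, C 10, D 0, E 27. D eliminated.
Round 2: A 17, B 15, C 10, E 27. C eliminated.
Round 3: A 17, B 25, E 27. A eliminated.
Round 4: B 42, E 27. B has a majority (≥35).

B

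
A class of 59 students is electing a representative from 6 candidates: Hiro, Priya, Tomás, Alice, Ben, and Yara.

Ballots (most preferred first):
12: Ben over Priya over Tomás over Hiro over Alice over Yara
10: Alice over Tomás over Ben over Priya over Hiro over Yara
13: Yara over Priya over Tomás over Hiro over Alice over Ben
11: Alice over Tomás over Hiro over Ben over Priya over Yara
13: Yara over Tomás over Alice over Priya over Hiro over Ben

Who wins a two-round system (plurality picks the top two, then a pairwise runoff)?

Alice

Round 1 first-place votes: Hiro 0, Priya 0, Tomás 0, Alice 21, Ben 12, Yara 26. Yara and Alice advance.
Runoff: Yara is ranked above Alice on 26 ballots, Alice above Yara on 33.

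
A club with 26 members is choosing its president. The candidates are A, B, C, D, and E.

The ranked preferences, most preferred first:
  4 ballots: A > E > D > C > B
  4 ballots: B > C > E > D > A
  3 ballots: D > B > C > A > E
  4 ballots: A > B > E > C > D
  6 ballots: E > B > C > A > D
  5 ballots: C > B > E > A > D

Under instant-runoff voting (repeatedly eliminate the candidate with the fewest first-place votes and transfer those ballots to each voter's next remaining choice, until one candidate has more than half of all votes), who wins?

Round 1: A 8, B 4, C 5, D 3, E 6. D eliminated.
Round 2: A 8, B 7, C 5, E 6. C eliminated.
Round 3: A 8, B 12, E 6. E eliminated.
Round 4: A 8, B 18. B has a majority (≥14).

B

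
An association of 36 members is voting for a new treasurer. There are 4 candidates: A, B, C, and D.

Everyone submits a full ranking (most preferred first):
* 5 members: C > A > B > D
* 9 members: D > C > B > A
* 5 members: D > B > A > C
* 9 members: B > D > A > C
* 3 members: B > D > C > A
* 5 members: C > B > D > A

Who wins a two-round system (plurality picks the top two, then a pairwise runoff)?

Round 1 first-place votes: A 0, B 12, C 10, D 14. D and B advance.
Runoff: D is ranked above B on 14 ballots, B above D on 22.

B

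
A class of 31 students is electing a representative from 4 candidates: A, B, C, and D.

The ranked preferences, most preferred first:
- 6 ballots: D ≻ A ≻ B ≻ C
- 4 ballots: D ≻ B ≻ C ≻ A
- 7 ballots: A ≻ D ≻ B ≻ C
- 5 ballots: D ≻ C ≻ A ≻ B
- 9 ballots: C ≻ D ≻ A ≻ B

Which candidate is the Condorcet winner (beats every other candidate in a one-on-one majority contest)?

D vs A: 24–7
D vs B: 31–0
D vs C: 22–9
D beats every other candidate.

D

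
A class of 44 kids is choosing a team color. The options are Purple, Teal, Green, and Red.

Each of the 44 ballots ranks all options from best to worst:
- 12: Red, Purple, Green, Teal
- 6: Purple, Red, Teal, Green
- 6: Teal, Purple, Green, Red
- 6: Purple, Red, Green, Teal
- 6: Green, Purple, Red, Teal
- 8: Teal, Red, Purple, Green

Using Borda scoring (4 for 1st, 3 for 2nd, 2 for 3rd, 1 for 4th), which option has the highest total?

Purple

Purple: 12×3 + 6×4 + 6×3 + 6×4 + 6×3 + 8×2 = 136
Teal: 12×1 + 6×2 + 6×4 + 6×1 + 6×1 + 8×4 = 92
Green: 12×2 + 6×1 + 6×2 + 6×2 + 6×4 + 8×1 = 86
Red: 12×4 + 6×3 + 6×1 + 6×3 + 6×2 + 8×3 = 126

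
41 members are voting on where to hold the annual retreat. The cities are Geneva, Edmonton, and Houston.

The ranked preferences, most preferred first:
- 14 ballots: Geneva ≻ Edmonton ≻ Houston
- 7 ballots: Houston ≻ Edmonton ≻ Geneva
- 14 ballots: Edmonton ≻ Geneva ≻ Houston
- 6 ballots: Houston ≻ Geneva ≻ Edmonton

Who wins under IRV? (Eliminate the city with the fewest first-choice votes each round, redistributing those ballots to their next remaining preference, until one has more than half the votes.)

Round 1: Geneva 14, Edmonton 14, Houston 13. Houston eliminated.
Round 2: Geneva 20, Edmonton 21. Edmonton has a majority (≥21).

Edmonton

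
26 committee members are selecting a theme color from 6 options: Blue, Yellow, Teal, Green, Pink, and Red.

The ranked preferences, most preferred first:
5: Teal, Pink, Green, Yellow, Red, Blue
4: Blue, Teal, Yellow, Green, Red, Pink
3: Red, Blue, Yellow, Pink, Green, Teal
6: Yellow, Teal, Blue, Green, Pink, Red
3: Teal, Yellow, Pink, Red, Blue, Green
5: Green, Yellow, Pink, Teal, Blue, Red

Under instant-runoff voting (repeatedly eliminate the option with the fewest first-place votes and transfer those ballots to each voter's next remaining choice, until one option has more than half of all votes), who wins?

Yellow

Round 1: Blue 4, Yellow 6, Teal 8, Green 5, Pink 0, Red 3. Pink eliminated.
Round 2: Blue 4, Yellow 6, Teal 8, Green 5, Red 3. Red eliminated.
Round 3: Blue 7, Yellow 6, Teal 8, Green 5. Green eliminated.
Round 4: Blue 7, Yellow 11, Teal 8. Blue eliminated.
Round 5: Yellow 14, Teal 12. Yellow has a majority (≥14).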